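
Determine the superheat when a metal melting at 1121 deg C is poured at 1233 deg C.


Formula: Superheat = T_pour - T_melt
Superheat = 1233 - 1121 = 112 deg C

Final answer: 112 deg C


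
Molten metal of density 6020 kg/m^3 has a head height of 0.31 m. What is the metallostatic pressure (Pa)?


Formula: P = rho * g * h
rho * g = 6020 * 9.81 = 59056.2 N/m^3
P = 59056.2 * 0.31 = 18307.4220 Pa

Answer: 18307.4220 Pa


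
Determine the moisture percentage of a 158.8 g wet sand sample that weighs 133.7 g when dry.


Formula: MC = (W_wet - W_dry) / W_wet * 100
Water mass = 158.8 - 133.7 = 25.1 g
MC = 25.1 / 158.8 * 100 = 15.8060%

Answer: 15.8060%


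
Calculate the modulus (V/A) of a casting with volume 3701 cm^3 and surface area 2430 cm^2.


Formula: Casting Modulus M = V / A
M = 3701 cm^3 / 2430 cm^2 = 1.5230 cm

1.5230 cm


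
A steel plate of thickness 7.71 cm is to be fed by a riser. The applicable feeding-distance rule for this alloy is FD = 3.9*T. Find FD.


Formula: FD = 3.9 * T  (riser feeding-distance rule)
FD = 3.9 * 7.71 cm = 30.0690 cm

30.0690 cm


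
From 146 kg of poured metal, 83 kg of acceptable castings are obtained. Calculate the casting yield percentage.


Formula: Casting Yield = (W_good / W_total) * 100
Yield = (83 kg / 146 kg) * 100 = 56.8493%

Answer: 56.8493%


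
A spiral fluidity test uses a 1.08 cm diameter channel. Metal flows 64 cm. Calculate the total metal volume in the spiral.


Formula: V = pi * (d/2)^2 * L  (cylinder volume)
Radius = 1.08/2 = 0.54 cm
V = pi * 0.54^2 * 64 = 58.6297 cm^3

Final answer: 58.6297 cm^3


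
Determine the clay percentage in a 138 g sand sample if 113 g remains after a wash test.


Formula: Clay% = (W_total - W_washed) / W_total * 100
Clay mass = 138 - 113 = 25 g
Clay% = 25 / 138 * 100 = 18.1159%

18.1159%


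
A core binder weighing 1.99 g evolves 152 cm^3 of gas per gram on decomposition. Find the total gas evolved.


Formula: V_gas = W_binder * gas_evolution_rate
V = 1.99 g * 152 cm^3/g = 302.4800 cm^3


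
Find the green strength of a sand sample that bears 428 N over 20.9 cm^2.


Formula: Compressive Strength = Force / Area
Strength = 428 N / 20.9 cm^2 = 20.4785 N/cm^2

Final answer: 20.4785 N/cm^2


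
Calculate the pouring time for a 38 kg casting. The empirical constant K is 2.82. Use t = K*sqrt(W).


Formula: t = K * sqrt(W)
sqrt(W) = sqrt(38) = 6.16441
t = 2.82 * 6.16441 = 17.3836 s

17.3836 s


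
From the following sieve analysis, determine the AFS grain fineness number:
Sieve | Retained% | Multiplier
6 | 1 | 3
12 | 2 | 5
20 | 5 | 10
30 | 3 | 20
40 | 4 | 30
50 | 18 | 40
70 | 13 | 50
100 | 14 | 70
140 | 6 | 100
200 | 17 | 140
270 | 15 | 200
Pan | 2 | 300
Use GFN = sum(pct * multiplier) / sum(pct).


Formula: GFN = sum(pct * multiplier) / sum(pct)
sum(pct * multiplier) = 9173
sum(pct) = 100
GFN = 9173 / 100 = 91.73

91.73


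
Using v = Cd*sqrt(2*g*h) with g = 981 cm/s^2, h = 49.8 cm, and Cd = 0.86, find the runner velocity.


Formula: v = Cd * sqrt(2 * g * h)  (Torricelli with discharge coefficient)
2*g*h = 2 * 981 * 49.8 = 97707.6 cm^2/s^2
sqrt(97707.6) = 312.58215 cm/s
v = 0.86 * 312.58215 = 268.8206 cm/s

Answer: 268.8206 cm/s


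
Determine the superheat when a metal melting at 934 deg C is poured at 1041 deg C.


Formula: Superheat = T_pour - T_melt
Superheat = 1041 - 934 = 107 deg C

Final answer: 107 deg C


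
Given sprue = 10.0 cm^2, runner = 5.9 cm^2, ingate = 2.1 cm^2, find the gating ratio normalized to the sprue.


Sprue:Runner:Ingate = 1 : 5.9/10.0 : 2.1/10.0 = 1:0.59:0.21

Answer: 1:0.59:0.21


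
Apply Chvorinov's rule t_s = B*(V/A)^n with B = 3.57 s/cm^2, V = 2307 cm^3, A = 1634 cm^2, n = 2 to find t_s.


Formula: t_s = B * (V/A)^n  (Chvorinov's rule, n=2)
Modulus M = V/A = 2307/1634 = 1.411873 cm
M^2 = 1.411873^2 = 1.993385 cm^2
t_s = 3.57 * 1.993385 = 7.1164 s


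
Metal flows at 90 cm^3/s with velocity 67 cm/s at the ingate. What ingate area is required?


Formula: A_ingate = Q / v  (continuity equation)
A = 90 cm^3/s / 67 cm/s = 1.3433 cm^2

1.3433 cm^2


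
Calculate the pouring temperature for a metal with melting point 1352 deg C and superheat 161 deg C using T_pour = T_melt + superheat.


Formula: T_pour = T_melt + Superheat
T_pour = 1352 + 161 = 1513 deg C


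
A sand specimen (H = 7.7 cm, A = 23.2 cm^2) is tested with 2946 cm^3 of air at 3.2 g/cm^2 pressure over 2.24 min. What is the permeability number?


Formula: Permeability Number P = (V * H) / (p * A * t)
Numerator: V * H = 2946 * 7.7 = 22684.2
Denominator: p * A * t = 3.2 * 23.2 * 2.24 = 166.2976
P = 22684.2 / 166.2976 = 136.4073

Final answer: 136.4073


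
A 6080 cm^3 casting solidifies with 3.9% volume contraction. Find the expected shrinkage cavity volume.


Formula: V_shrink = V_casting * shrinkage_pct / 100
V_shrink = 6080 cm^3 * 3.9 / 100 = 237.1200 cm^3

237.1200 cm^3


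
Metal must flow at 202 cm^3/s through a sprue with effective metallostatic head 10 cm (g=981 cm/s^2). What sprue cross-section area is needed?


Formula: v = sqrt(2*g*h), A = Q/v
Velocity: v = sqrt(2 * 981 * 10) = sqrt(19620) = 140.0714 cm/s
Sprue area: A = Q / v = 202 / 140.0714 = 1.4421 cm^2

Final answer: 1.4421 cm^2


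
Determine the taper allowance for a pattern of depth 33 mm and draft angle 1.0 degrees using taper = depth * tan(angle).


Formula: taper = depth * tan(draft_angle)
tan(1.0 deg) = 0.0174551
taper = 33 mm * 0.0174551 = 0.5760 mm

0.5760 mm


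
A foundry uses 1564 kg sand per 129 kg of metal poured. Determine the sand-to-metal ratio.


Formula: Sand-to-Metal Ratio = W_sand / W_metal
Ratio = 1564 kg / 129 kg = 12.1240

12.1240


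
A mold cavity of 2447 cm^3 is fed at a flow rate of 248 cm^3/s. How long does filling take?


Formula: t_fill = V_mold / Q_flow
t = 2447 cm^3 / 248 cm^3/s = 9.8669 s

9.8669 s


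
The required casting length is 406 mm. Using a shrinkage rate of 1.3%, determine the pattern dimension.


Formula: L_pattern = L_casting * (1 + shrinkage_rate/100)
Shrinkage factor = 1 + 1.3/100 = 1.013
L_pattern = 406 mm * 1.013 = 411.2780 mm

Answer: 411.2780 mm


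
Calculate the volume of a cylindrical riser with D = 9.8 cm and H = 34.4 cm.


Formula: V = pi * (D/2)^2 * H  (cylinder volume)
Radius = D/2 = 9.8/2 = 4.9 cm
V = pi * 4.9^2 * 34.4 = 2594.7796 cm^3

Final answer: 2594.7796 cm^3


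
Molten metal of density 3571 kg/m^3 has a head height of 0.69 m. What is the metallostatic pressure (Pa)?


Formula: P = rho * g * h
rho * g = 3571 * 9.81 = 35031.51 N/m^3
P = 35031.51 * 0.69 = 24171.7419 Pa

24171.7419 Pa


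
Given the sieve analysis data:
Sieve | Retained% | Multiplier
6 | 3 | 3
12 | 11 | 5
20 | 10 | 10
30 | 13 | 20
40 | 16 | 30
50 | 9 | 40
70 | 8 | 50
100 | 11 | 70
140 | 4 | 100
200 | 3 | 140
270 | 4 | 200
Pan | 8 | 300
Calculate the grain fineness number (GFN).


Formula: GFN = sum(pct * multiplier) / sum(pct)
sum(pct * multiplier) = 6454
sum(pct) = 100
GFN = 6454 / 100 = 64.54


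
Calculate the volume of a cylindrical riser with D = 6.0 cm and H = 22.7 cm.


Formula: V = pi * (D/2)^2 * H  (cylinder volume)
Radius = D/2 = 6.0/2 = 3.0 cm
V = pi * 3.0^2 * 22.7 = 641.8274 cm^3


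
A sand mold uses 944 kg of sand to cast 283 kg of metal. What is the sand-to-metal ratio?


Formula: Sand-to-Metal Ratio = W_sand / W_metal
Ratio = 944 kg / 283 kg = 3.3357

3.3357


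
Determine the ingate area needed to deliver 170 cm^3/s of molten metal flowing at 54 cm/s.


Formula: A_ingate = Q / v  (continuity equation)
A = 170 cm^3/s / 54 cm/s = 3.1481 cm^2

3.1481 cm^2


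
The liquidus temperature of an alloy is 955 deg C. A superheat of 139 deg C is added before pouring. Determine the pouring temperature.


Formula: T_pour = T_melt + Superheat
T_pour = 955 + 139 = 1094 deg C

Final answer: 1094 deg C


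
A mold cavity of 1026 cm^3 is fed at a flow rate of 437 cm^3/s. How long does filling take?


Formula: t_fill = V_mold / Q_flow
t = 1026 cm^3 / 437 cm^3/s = 2.3478 s

Answer: 2.3478 s


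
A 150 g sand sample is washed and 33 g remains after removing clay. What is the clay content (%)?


Formula: Clay% = (W_total - W_washed) / W_total * 100
Clay mass = 150 - 33 = 117 g
Clay% = 117 / 150 * 100 = 78.0000%

78.0000%


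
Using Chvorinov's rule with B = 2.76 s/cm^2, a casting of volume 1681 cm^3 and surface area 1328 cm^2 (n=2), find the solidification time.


Formula: t_s = B * (V/A)^n  (Chvorinov's rule, n=2)
Modulus M = V/A = 1681/1328 = 1.265813 cm
M^2 = 1.265813^2 = 1.602283 cm^2
t_s = 2.76 * 1.602283 = 4.4223 s

Final answer: 4.4223 s


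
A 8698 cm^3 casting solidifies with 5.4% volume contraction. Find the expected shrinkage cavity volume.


Formula: V_shrink = V_casting * shrinkage_pct / 100
V_shrink = 8698 cm^3 * 5.4 / 100 = 469.6920 cm^3

469.6920 cm^3


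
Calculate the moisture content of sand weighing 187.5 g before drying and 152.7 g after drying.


Formula: MC = (W_wet - W_dry) / W_wet * 100
Water mass = 187.5 - 152.7 = 34.8 g
MC = 34.8 / 187.5 * 100 = 18.5600%


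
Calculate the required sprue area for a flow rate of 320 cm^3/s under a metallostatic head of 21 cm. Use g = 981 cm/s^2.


Formula: v = sqrt(2*g*h), A = Q/v
Velocity: v = sqrt(2 * 981 * 21) = sqrt(41202) = 202.9828 cm/s
Sprue area: A = Q / v = 320 / 202.9828 = 1.5765 cm^2

Final answer: 1.5765 cm^2


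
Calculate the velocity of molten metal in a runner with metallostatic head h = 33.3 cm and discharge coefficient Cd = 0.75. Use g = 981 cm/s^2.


Formula: v = Cd * sqrt(2 * g * h)  (Torricelli with discharge coefficient)
2*g*h = 2 * 981 * 33.3 = 65334.6 cm^2/s^2
sqrt(65334.6) = 255.60634 cm/s
v = 0.75 * 255.60634 = 191.7048 cm/s

Final answer: 191.7048 cm/s


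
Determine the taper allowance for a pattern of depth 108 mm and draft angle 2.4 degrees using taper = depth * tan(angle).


Formula: taper = depth * tan(draft_angle)
tan(2.4 deg) = 0.0419124
taper = 108 mm * 0.0419124 = 4.5265 mm

Final answer: 4.5265 mm


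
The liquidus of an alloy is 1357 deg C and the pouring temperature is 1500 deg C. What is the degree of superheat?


Formula: Superheat = T_pour - T_melt
Superheat = 1500 - 1357 = 143 deg C


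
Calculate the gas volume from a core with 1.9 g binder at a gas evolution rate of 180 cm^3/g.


Formula: V_gas = W_binder * gas_evolution_rate
V = 1.9 g * 180 cm^3/g = 342.0000 cm^3

Final answer: 342.0000 cm^3


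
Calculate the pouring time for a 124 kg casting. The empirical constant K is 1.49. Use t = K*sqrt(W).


Formula: t = K * sqrt(W)
sqrt(W) = sqrt(124) = 11.13553
t = 1.49 * 11.13553 = 16.5919 s


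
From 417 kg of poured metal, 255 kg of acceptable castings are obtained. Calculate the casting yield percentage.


Formula: Casting Yield = (W_good / W_total) * 100
Yield = (255 kg / 417 kg) * 100 = 61.1511%

Answer: 61.1511%


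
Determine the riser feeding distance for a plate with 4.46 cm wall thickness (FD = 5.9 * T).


Formula: FD = 5.9 * T  (riser feeding-distance rule)
FD = 5.9 * 4.46 cm = 26.3140 cm

Answer: 26.3140 cm


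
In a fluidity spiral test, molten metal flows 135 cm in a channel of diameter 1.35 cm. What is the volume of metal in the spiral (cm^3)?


Formula: V = pi * (d/2)^2 * L  (cylinder volume)
Radius = 1.35/2 = 0.675 cm
V = pi * 0.675^2 * 135 = 193.2374 cm^3


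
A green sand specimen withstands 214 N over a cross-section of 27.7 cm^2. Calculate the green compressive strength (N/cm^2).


Formula: Compressive Strength = Force / Area
Strength = 214 N / 27.7 cm^2 = 7.7256 N/cm^2


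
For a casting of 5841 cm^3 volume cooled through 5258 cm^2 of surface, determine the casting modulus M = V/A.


Formula: Casting Modulus M = V / A
M = 5841 cm^3 / 5258 cm^2 = 1.1109 cm


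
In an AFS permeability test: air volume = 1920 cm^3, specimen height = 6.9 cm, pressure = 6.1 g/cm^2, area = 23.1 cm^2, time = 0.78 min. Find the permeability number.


Formula: Permeability Number P = (V * H) / (p * A * t)
Numerator: V * H = 1920 * 6.9 = 13248.0
Denominator: p * A * t = 6.1 * 23.1 * 0.78 = 109.9098
P = 13248.0 / 109.9098 = 120.5352

Answer: 120.5352


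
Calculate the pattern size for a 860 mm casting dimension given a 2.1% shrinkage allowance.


Formula: L_pattern = L_casting * (1 + shrinkage_rate/100)
Shrinkage factor = 1 + 2.1/100 = 1.021
L_pattern = 860 mm * 1.021 = 878.0600 mm

Answer: 878.0600 mm


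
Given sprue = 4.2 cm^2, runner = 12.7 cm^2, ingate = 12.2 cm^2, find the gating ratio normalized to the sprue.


Sprue:Runner:Ingate = 1 : 12.7/4.2 : 12.2/4.2 = 1:3.02:2.90

Answer: 1:3.02:2.90


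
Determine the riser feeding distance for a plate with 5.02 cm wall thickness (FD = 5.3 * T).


Formula: FD = 5.3 * T  (riser feeding-distance rule)
FD = 5.3 * 5.02 cm = 26.6060 cm


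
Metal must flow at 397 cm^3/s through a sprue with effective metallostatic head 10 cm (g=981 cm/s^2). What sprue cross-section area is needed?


Formula: v = sqrt(2*g*h), A = Q/v
Velocity: v = sqrt(2 * 981 * 10) = sqrt(19620) = 140.0714 cm/s
Sprue area: A = Q / v = 397 / 140.0714 = 2.8343 cm^2

Answer: 2.8343 cm^2


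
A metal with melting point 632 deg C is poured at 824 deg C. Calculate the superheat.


Formula: Superheat = T_pour - T_melt
Superheat = 824 - 632 = 192 deg C

192 deg C


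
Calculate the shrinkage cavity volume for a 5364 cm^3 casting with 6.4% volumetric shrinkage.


Formula: V_shrink = V_casting * shrinkage_pct / 100
V_shrink = 5364 cm^3 * 6.4 / 100 = 343.2960 cm^3

Final answer: 343.2960 cm^3


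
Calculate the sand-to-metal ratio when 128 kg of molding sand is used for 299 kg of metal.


Formula: Sand-to-Metal Ratio = W_sand / W_metal
Ratio = 128 kg / 299 kg = 0.4281

Final answer: 0.4281


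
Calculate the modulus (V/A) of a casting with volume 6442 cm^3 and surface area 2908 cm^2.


Formula: Casting Modulus M = V / A
M = 6442 cm^3 / 2908 cm^2 = 2.2153 cm

Answer: 2.2153 cm


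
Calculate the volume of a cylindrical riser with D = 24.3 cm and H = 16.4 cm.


Formula: V = pi * (D/2)^2 * H  (cylinder volume)
Radius = D/2 = 24.3/2 = 12.15 cm
V = pi * 12.15^2 * 16.4 = 7605.8241 cm^3


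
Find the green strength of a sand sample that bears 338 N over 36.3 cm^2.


Formula: Compressive Strength = Force / Area
Strength = 338 N / 36.3 cm^2 = 9.3113 N/cm^2

9.3113 N/cm^2


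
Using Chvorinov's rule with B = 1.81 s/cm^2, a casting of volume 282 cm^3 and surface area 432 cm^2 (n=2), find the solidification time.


Formula: t_s = B * (V/A)^n  (Chvorinov's rule, n=2)
Modulus M = V/A = 282/432 = 0.652778 cm
M^2 = 0.652778^2 = 0.426119 cm^2
t_s = 1.81 * 0.426119 = 0.7713 s

Answer: 0.7713 s


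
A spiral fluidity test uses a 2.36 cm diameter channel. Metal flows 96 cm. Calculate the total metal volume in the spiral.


Formula: V = pi * (d/2)^2 * L  (cylinder volume)
Radius = 2.36/2 = 1.18 cm
V = pi * 1.18^2 * 96 = 419.9379 cm^3

Final answer: 419.9379 cm^3


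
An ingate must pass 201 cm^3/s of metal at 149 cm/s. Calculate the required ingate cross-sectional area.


Formula: A_ingate = Q / v  (continuity equation)
A = 201 cm^3/s / 149 cm/s = 1.3490 cm^2

Answer: 1.3490 cm^2


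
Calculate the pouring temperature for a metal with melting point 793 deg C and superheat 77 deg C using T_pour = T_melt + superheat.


Formula: T_pour = T_melt + Superheat
T_pour = 793 + 77 = 870 deg C

Answer: 870 deg C


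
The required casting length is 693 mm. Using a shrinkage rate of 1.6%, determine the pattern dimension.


Formula: L_pattern = L_casting * (1 + shrinkage_rate/100)
Shrinkage factor = 1 + 1.6/100 = 1.016
L_pattern = 693 mm * 1.016 = 704.0880 mm

Final answer: 704.0880 mm


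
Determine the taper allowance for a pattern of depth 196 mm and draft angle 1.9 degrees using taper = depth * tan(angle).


Formula: taper = depth * tan(draft_angle)
tan(1.9 deg) = 0.0331734
taper = 196 mm * 0.0331734 = 6.5020 mm

6.5020 mm


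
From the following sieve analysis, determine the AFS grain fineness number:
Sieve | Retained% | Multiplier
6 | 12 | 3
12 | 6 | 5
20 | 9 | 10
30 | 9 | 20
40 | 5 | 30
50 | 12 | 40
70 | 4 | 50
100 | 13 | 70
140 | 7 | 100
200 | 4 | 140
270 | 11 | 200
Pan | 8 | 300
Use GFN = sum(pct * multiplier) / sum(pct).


Formula: GFN = sum(pct * multiplier) / sum(pct)
sum(pct * multiplier) = 7936
sum(pct) = 100
GFN = 7936 / 100 = 79.36

Answer: 79.36


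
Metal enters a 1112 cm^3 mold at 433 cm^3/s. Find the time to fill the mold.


Formula: t_fill = V_mold / Q_flow
t = 1112 cm^3 / 433 cm^3/s = 2.5681 s


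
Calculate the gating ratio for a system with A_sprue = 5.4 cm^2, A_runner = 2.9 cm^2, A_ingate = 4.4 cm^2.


Sprue:Runner:Ingate = 1 : 2.9/5.4 : 4.4/5.4 = 1:0.54:0.81

1:0.54:0.81


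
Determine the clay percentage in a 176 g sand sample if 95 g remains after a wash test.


Formula: Clay% = (W_total - W_washed) / W_total * 100
Clay mass = 176 - 95 = 81 g
Clay% = 81 / 176 * 100 = 46.0227%

Answer: 46.0227%


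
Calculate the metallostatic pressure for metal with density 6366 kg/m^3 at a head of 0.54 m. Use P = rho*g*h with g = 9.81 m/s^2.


Formula: P = rho * g * h
rho * g = 6366 * 9.81 = 62450.46 N/m^3
P = 62450.46 * 0.54 = 33723.2484 Pa

Final answer: 33723.2484 Pa


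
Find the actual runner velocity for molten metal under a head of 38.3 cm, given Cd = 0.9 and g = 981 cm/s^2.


Formula: v = Cd * sqrt(2 * g * h)  (Torricelli with discharge coefficient)
2*g*h = 2 * 981 * 38.3 = 75144.6 cm^2/s^2
sqrt(75144.6) = 274.12515 cm/s
v = 0.9 * 274.12515 = 246.7126 cm/s


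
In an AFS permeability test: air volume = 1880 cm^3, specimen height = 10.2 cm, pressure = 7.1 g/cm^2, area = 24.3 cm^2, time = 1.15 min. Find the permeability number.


Formula: Permeability Number P = (V * H) / (p * A * t)
Numerator: V * H = 1880 * 10.2 = 19176.0
Denominator: p * A * t = 7.1 * 24.3 * 1.15 = 198.4095
P = 19176.0 / 198.4095 = 96.6486


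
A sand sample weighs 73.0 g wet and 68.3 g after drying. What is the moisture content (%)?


Formula: MC = (W_wet - W_dry) / W_wet * 100
Water mass = 73.0 - 68.3 = 4.7 g
MC = 4.7 / 73.0 * 100 = 6.4384%

Answer: 6.4384%


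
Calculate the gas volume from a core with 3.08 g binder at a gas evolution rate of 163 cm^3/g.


Formula: V_gas = W_binder * gas_evolution_rate
V = 3.08 g * 163 cm^3/g = 502.0400 cm^3

502.0400 cm^3


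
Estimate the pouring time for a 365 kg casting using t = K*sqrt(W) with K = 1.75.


Formula: t = K * sqrt(W)
sqrt(W) = sqrt(365) = 19.10497
t = 1.75 * 19.10497 = 33.4337 s

Final answer: 33.4337 s


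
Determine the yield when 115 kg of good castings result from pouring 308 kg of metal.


Formula: Casting Yield = (W_good / W_total) * 100
Yield = (115 kg / 308 kg) * 100 = 37.3377%

Final answer: 37.3377%


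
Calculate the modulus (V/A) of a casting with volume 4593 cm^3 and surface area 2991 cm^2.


Formula: Casting Modulus M = V / A
M = 4593 cm^3 / 2991 cm^2 = 1.5356 cm

Answer: 1.5356 cm


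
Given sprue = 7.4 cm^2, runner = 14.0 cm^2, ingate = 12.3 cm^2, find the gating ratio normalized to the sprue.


Sprue:Runner:Ingate = 1 : 14.0/7.4 : 12.3/7.4 = 1:1.89:1.66


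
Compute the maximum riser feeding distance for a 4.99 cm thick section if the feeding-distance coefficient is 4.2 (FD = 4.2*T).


Formula: FD = 4.2 * T  (riser feeding-distance rule)
FD = 4.2 * 4.99 cm = 20.9580 cm

20.9580 cm


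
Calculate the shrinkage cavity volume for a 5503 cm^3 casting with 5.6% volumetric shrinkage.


Formula: V_shrink = V_casting * shrinkage_pct / 100
V_shrink = 5503 cm^3 * 5.6 / 100 = 308.1680 cm^3

Answer: 308.1680 cm^3


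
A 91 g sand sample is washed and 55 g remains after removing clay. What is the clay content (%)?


Formula: Clay% = (W_total - W_washed) / W_total * 100
Clay mass = 91 - 55 = 36 g
Clay% = 36 / 91 * 100 = 39.5604%

39.5604%


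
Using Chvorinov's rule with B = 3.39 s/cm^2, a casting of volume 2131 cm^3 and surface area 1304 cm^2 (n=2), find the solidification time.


Formula: t_s = B * (V/A)^n  (Chvorinov's rule, n=2)
Modulus M = V/A = 2131/1304 = 1.634202 cm
M^2 = 1.634202^2 = 2.670616 cm^2
t_s = 3.39 * 2.670616 = 9.0534 s


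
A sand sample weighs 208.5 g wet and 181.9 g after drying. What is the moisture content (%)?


Formula: MC = (W_wet - W_dry) / W_wet * 100
Water mass = 208.5 - 181.9 = 26.6 g
MC = 26.6 / 208.5 * 100 = 12.7578%


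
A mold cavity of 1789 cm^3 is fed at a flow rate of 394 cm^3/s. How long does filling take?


Formula: t_fill = V_mold / Q_flow
t = 1789 cm^3 / 394 cm^3/s = 4.5406 s

Final answer: 4.5406 s


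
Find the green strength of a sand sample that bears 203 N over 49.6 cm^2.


Formula: Compressive Strength = Force / Area
Strength = 203 N / 49.6 cm^2 = 4.0927 N/cm^2

Answer: 4.0927 N/cm^2


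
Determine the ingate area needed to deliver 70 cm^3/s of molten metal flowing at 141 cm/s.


Formula: A_ingate = Q / v  (continuity equation)
A = 70 cm^3/s / 141 cm/s = 0.4965 cm^2


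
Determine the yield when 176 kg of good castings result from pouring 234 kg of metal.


Formula: Casting Yield = (W_good / W_total) * 100
Yield = (176 kg / 234 kg) * 100 = 75.2137%

Final answer: 75.2137%


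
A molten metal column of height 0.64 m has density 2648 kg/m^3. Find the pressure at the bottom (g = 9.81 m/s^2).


Formula: P = rho * g * h
rho * g = 2648 * 9.81 = 25976.88 N/m^3
P = 25976.88 * 0.64 = 16625.2032 Pa

Answer: 16625.2032 Pa


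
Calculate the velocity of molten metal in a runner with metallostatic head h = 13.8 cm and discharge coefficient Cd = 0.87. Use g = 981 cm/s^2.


Formula: v = Cd * sqrt(2 * g * h)  (Torricelli with discharge coefficient)
2*g*h = 2 * 981 * 13.8 = 27075.6 cm^2/s^2
sqrt(27075.6) = 164.54665 cm/s
v = 0.87 * 164.54665 = 143.1556 cm/s

143.1556 cm/s


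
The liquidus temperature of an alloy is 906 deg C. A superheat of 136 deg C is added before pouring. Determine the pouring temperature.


Formula: T_pour = T_melt + Superheat
T_pour = 906 + 136 = 1042 deg C

1042 deg C


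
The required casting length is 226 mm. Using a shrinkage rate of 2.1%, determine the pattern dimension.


Formula: L_pattern = L_casting * (1 + shrinkage_rate/100)
Shrinkage factor = 1 + 2.1/100 = 1.021
L_pattern = 226 mm * 1.021 = 230.7460 mm

Final answer: 230.7460 mm


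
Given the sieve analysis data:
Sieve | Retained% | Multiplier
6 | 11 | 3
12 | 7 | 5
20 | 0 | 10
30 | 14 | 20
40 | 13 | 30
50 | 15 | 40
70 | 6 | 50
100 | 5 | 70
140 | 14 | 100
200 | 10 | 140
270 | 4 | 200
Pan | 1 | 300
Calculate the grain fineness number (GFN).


Formula: GFN = sum(pct * multiplier) / sum(pct)
sum(pct * multiplier) = 5888
sum(pct) = 100
GFN = 5888 / 100 = 58.88

Answer: 58.88


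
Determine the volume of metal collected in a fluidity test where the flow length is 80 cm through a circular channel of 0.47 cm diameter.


Formula: V = pi * (d/2)^2 * L  (cylinder volume)
Radius = 0.47/2 = 0.235 cm
V = pi * 0.235^2 * 80 = 13.8796 cm^3


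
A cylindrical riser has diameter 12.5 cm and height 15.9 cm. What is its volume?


Formula: V = pi * (D/2)^2 * H  (cylinder volume)
Radius = D/2 = 12.5/2 = 6.25 cm
V = pi * 6.25^2 * 15.9 = 1951.2236 cm^3

1951.2236 cm^3


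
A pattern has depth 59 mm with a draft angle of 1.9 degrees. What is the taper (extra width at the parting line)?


Formula: taper = depth * tan(draft_angle)
tan(1.9 deg) = 0.0331734
taper = 59 mm * 0.0331734 = 1.9572 mm

Answer: 1.9572 mm


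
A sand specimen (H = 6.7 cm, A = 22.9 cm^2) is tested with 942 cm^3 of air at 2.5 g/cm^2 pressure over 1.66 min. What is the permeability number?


Formula: Permeability Number P = (V * H) / (p * A * t)
Numerator: V * H = 942 * 6.7 = 6311.4
Denominator: p * A * t = 2.5 * 22.9 * 1.66 = 95.035
P = 6311.4 / 95.035 = 66.4113

Answer: 66.4113


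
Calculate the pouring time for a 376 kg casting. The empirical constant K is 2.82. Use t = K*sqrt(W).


Formula: t = K * sqrt(W)
sqrt(W) = sqrt(376) = 19.39072
t = 2.82 * 19.39072 = 54.6818 s


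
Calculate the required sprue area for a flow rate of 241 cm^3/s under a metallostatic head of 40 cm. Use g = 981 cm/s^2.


Formula: v = sqrt(2*g*h), A = Q/v
Velocity: v = sqrt(2 * 981 * 40) = sqrt(78480) = 280.1428 cm/s
Sprue area: A = Q / v = 241 / 280.1428 = 0.8603 cm^2

Answer: 0.8603 cm^2


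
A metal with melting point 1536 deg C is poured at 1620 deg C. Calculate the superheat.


Formula: Superheat = T_pour - T_melt
Superheat = 1620 - 1536 = 84 deg C


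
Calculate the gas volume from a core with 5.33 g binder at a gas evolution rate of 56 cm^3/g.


Formula: V_gas = W_binder * gas_evolution_rate
V = 5.33 g * 56 cm^3/g = 298.4800 cm^3

Answer: 298.4800 cm^3


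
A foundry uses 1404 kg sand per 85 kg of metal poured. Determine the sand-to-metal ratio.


Formula: Sand-to-Metal Ratio = W_sand / W_metal
Ratio = 1404 kg / 85 kg = 16.5176


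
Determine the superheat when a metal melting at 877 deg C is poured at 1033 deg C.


Formula: Superheat = T_pour - T_melt
Superheat = 1033 - 877 = 156 deg C

Answer: 156 deg C


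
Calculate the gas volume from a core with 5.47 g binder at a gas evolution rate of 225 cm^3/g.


Formula: V_gas = W_binder * gas_evolution_rate
V = 5.47 g * 225 cm^3/g = 1230.7500 cm^3

1230.7500 cm^3


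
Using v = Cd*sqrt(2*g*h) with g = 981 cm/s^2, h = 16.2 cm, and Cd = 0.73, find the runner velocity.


Formula: v = Cd * sqrt(2 * g * h)  (Torricelli with discharge coefficient)
2*g*h = 2 * 981 * 16.2 = 31784.4 cm^2/s^2
sqrt(31784.4) = 178.28180 cm/s
v = 0.73 * 178.28180 = 130.1457 cm/s

Answer: 130.1457 cm/s


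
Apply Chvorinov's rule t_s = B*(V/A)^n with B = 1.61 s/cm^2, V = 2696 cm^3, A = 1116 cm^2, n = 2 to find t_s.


Formula: t_s = B * (V/A)^n  (Chvorinov's rule, n=2)
Modulus M = V/A = 2696/1116 = 2.415771 cm
M^2 = 2.415771^2 = 5.835950 cm^2
t_s = 1.61 * 5.835950 = 9.3959 s

9.3959 s


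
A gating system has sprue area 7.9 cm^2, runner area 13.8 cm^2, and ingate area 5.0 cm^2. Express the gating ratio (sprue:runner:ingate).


Sprue:Runner:Ingate = 1 : 13.8/7.9 : 5.0/7.9 = 1:1.75:0.63


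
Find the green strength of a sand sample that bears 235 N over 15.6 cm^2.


Formula: Compressive Strength = Force / Area
Strength = 235 N / 15.6 cm^2 = 15.0641 N/cm^2


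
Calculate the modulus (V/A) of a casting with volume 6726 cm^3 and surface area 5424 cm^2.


Formula: Casting Modulus M = V / A
M = 6726 cm^3 / 5424 cm^2 = 1.2400 cm

1.2400 cm


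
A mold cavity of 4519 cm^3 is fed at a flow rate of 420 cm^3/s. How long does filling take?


Formula: t_fill = V_mold / Q_flow
t = 4519 cm^3 / 420 cm^3/s = 10.7595 s


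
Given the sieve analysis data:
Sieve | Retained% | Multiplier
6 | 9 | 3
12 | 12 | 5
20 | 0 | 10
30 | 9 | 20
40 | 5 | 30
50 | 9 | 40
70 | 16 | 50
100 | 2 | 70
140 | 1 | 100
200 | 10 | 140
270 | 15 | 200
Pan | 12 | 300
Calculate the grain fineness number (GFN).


Formula: GFN = sum(pct * multiplier) / sum(pct)
sum(pct * multiplier) = 9817
sum(pct) = 100
GFN = 9817 / 100 = 98.17

Answer: 98.17


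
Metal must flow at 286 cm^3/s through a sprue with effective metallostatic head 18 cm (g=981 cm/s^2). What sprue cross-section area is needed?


Formula: v = sqrt(2*g*h), A = Q/v
Velocity: v = sqrt(2 * 981 * 18) = sqrt(35316) = 187.9255 cm/s
Sprue area: A = Q / v = 286 / 187.9255 = 1.5219 cm^2

Answer: 1.5219 cm^2


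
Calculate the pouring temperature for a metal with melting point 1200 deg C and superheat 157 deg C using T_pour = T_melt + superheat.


Formula: T_pour = T_melt + Superheat
T_pour = 1200 + 157 = 1357 deg C


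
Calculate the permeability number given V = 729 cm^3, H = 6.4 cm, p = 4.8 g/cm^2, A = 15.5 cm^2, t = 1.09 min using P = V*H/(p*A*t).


Formula: Permeability Number P = (V * H) / (p * A * t)
Numerator: V * H = 729 * 6.4 = 4665.6
Denominator: p * A * t = 4.8 * 15.5 * 1.09 = 81.096
P = 4665.6 / 81.096 = 57.5318

Answer: 57.5318


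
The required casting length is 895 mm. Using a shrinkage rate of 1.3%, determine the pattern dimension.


Formula: L_pattern = L_casting * (1 + shrinkage_rate/100)
Shrinkage factor = 1 + 1.3/100 = 1.013
L_pattern = 895 mm * 1.013 = 906.6350 mm

Final answer: 906.6350 mm


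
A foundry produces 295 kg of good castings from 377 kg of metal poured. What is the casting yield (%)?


Formula: Casting Yield = (W_good / W_total) * 100
Yield = (295 kg / 377 kg) * 100 = 78.2493%

78.2493%


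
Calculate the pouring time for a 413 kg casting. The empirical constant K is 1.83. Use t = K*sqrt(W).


Formula: t = K * sqrt(W)
sqrt(W) = sqrt(413) = 20.32240
t = 1.83 * 20.32240 = 37.1900 s

Answer: 37.1900 s


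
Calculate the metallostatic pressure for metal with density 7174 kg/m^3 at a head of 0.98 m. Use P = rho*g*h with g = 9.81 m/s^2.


Formula: P = rho * g * h
rho * g = 7174 * 9.81 = 70376.94 N/m^3
P = 70376.94 * 0.98 = 68969.4012 Pa

Final answer: 68969.4012 Pa


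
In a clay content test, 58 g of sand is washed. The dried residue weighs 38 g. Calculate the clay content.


Formula: Clay% = (W_total - W_washed) / W_total * 100
Clay mass = 58 - 38 = 20 g
Clay% = 20 / 58 * 100 = 34.4828%

Answer: 34.4828%


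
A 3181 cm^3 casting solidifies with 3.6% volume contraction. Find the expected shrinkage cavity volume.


Formula: V_shrink = V_casting * shrinkage_pct / 100
V_shrink = 3181 cm^3 * 3.6 / 100 = 114.5160 cm^3

Final answer: 114.5160 cm^3


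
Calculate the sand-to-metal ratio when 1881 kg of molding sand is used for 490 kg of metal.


Formula: Sand-to-Metal Ratio = W_sand / W_metal
Ratio = 1881 kg / 490 kg = 3.8388

Answer: 3.8388


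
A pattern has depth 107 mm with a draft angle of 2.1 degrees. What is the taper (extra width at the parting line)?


Formula: taper = depth * tan(draft_angle)
tan(2.1 deg) = 0.0366683
taper = 107 mm * 0.0366683 = 3.9235 mm


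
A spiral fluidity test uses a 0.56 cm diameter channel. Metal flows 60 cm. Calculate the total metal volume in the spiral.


Formula: V = pi * (d/2)^2 * L  (cylinder volume)
Radius = 0.56/2 = 0.28 cm
V = pi * 0.28^2 * 60 = 14.7781 cm^3

14.7781 cm^3


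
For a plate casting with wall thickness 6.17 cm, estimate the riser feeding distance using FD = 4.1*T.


Formula: FD = 4.1 * T  (riser feeding-distance rule)
FD = 4.1 * 6.17 cm = 25.2970 cm


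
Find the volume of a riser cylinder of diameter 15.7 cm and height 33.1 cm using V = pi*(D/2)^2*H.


Formula: V = pi * (D/2)^2 * H  (cylinder volume)
Radius = D/2 = 15.7/2 = 7.85 cm
V = pi * 7.85^2 * 33.1 = 6407.9215 cm^3

Answer: 6407.9215 cm^3


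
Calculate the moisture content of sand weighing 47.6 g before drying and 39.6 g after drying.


Formula: MC = (W_wet - W_dry) / W_wet * 100
Water mass = 47.6 - 39.6 = 8.0 g
MC = 8.0 / 47.6 * 100 = 16.8067%


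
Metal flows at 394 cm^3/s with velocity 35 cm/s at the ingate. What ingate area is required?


Formula: A_ingate = Q / v  (continuity equation)
A = 394 cm^3/s / 35 cm/s = 11.2571 cm^2

11.2571 cm^2


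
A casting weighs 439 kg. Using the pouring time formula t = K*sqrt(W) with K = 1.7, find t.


Formula: t = K * sqrt(W)
sqrt(W) = sqrt(439) = 20.95233
t = 1.7 * 20.95233 = 35.6190 s

35.6190 s


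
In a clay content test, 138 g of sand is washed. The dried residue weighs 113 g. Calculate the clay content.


Formula: Clay% = (W_total - W_washed) / W_total * 100
Clay mass = 138 - 113 = 25 g
Clay% = 25 / 138 * 100 = 18.1159%

Final answer: 18.1159%


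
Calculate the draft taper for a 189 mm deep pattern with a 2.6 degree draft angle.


Formula: taper = depth * tan(draft_angle)
tan(2.6 deg) = 0.0454097
taper = 189 mm * 0.0454097 = 8.5824 mm

8.5824 mm


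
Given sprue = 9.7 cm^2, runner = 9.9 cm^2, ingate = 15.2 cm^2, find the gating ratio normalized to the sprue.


Sprue:Runner:Ingate = 1 : 9.9/9.7 : 15.2/9.7 = 1:1.02:1.57

1:1.02:1.57


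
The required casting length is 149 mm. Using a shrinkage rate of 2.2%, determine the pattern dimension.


Formula: L_pattern = L_casting * (1 + shrinkage_rate/100)
Shrinkage factor = 1 + 2.2/100 = 1.022
L_pattern = 149 mm * 1.022 = 152.2780 mm

Answer: 152.2780 mm


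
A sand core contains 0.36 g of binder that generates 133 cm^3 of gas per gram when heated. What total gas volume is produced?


Formula: V_gas = W_binder * gas_evolution_rate
V = 0.36 g * 133 cm^3/g = 47.8800 cm^3

Final answer: 47.8800 cm^3


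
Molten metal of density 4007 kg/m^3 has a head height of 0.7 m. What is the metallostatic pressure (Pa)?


Formula: P = rho * g * h
rho * g = 4007 * 9.81 = 39308.67 N/m^3
P = 39308.67 * 0.7 = 27516.0690 Pa


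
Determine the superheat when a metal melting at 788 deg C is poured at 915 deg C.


Formula: Superheat = T_pour - T_melt
Superheat = 915 - 788 = 127 deg C

127 deg C


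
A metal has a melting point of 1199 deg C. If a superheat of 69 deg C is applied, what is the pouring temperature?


Formula: T_pour = T_melt + Superheat
T_pour = 1199 + 69 = 1268 deg C


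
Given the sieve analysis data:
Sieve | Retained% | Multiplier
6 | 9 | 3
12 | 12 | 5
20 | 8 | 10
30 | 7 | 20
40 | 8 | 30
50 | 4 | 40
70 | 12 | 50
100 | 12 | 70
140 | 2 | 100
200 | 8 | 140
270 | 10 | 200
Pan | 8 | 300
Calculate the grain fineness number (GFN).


Formula: GFN = sum(pct * multiplier) / sum(pct)
sum(pct * multiplier) = 7867
sum(pct) = 100
GFN = 7867 / 100 = 78.67

78.67


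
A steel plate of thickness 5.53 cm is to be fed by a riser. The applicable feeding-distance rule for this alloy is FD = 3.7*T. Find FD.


Formula: FD = 3.7 * T  (riser feeding-distance rule)
FD = 3.7 * 5.53 cm = 20.4610 cm

Answer: 20.4610 cm


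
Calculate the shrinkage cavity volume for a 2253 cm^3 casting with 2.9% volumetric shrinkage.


Formula: V_shrink = V_casting * shrinkage_pct / 100
V_shrink = 2253 cm^3 * 2.9 / 100 = 65.3370 cm^3

Final answer: 65.3370 cm^3


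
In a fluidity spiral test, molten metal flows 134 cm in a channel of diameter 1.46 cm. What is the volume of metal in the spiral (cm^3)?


Formula: V = pi * (d/2)^2 * L  (cylinder volume)
Radius = 1.46/2 = 0.73 cm
V = pi * 0.73^2 * 134 = 224.3367 cm^3


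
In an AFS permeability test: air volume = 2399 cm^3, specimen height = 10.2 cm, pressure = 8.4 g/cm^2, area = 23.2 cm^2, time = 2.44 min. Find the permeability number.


Formula: Permeability Number P = (V * H) / (p * A * t)
Numerator: V * H = 2399 * 10.2 = 24469.8
Denominator: p * A * t = 8.4 * 23.2 * 2.44 = 475.5072
P = 24469.8 / 475.5072 = 51.4604


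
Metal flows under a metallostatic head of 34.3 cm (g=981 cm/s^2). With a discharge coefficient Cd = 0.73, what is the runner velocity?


Formula: v = Cd * sqrt(2 * g * h)  (Torricelli with discharge coefficient)
2*g*h = 2 * 981 * 34.3 = 67296.6 cm^2/s^2
sqrt(67296.6) = 259.41588 cm/s
v = 0.73 * 259.41588 = 189.3736 cm/s

Answer: 189.3736 cm/s


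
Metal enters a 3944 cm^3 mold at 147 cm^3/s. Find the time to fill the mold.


Formula: t_fill = V_mold / Q_flow
t = 3944 cm^3 / 147 cm^3/s = 26.8299 s

Final answer: 26.8299 s


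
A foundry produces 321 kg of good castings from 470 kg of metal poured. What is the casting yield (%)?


Formula: Casting Yield = (W_good / W_total) * 100
Yield = (321 kg / 470 kg) * 100 = 68.2979%


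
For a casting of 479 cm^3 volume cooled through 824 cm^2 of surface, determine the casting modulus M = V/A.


Formula: Casting Modulus M = V / A
M = 479 cm^3 / 824 cm^2 = 0.5813 cm

0.5813 cm


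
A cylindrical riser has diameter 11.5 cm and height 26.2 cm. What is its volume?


Formula: V = pi * (D/2)^2 * H  (cylinder volume)
Radius = D/2 = 11.5/2 = 5.75 cm
V = pi * 5.75^2 * 26.2 = 2721.3654 cm^3

Answer: 2721.3654 cm^3


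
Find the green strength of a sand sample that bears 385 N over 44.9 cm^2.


Formula: Compressive Strength = Force / Area
Strength = 385 N / 44.9 cm^2 = 8.5746 N/cm^2


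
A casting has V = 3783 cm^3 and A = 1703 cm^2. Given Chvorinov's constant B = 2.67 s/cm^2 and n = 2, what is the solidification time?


Formula: t_s = B * (V/A)^n  (Chvorinov's rule, n=2)
Modulus M = V/A = 3783/1703 = 2.221374 cm
M^2 = 2.221374^2 = 4.934502 cm^2
t_s = 2.67 * 4.934502 = 13.1751 s

Answer: 13.1751 s


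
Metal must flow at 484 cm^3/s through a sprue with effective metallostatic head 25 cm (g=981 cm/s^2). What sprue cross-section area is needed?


Formula: v = sqrt(2*g*h), A = Q/v
Velocity: v = sqrt(2 * 981 * 25) = sqrt(49050) = 221.4723 cm/s
Sprue area: A = Q / v = 484 / 221.4723 = 2.1854 cm^2

Final answer: 2.1854 cm^2


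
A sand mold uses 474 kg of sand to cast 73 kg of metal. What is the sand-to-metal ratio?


Formula: Sand-to-Metal Ratio = W_sand / W_metal
Ratio = 474 kg / 73 kg = 6.4932


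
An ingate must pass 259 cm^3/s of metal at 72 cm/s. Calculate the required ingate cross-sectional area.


Formula: A_ingate = Q / v  (continuity equation)
A = 259 cm^3/s / 72 cm/s = 3.5972 cm^2


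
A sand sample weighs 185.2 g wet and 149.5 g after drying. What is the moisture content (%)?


Formula: MC = (W_wet - W_dry) / W_wet * 100
Water mass = 185.2 - 149.5 = 35.7 g
MC = 35.7 / 185.2 * 100 = 19.2765%

Final answer: 19.2765%


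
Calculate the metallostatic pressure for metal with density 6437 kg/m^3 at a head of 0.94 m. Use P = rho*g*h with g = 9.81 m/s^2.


Formula: P = rho * g * h
rho * g = 6437 * 9.81 = 63146.97 N/m^3
P = 63146.97 * 0.94 = 59358.1518 Pa

Answer: 59358.1518 Pa


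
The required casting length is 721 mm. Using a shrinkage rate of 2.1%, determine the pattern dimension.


Formula: L_pattern = L_casting * (1 + shrinkage_rate/100)
Shrinkage factor = 1 + 2.1/100 = 1.021
L_pattern = 721 mm * 1.021 = 736.1410 mm


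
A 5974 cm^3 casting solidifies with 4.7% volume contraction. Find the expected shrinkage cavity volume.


Formula: V_shrink = V_casting * shrinkage_pct / 100
V_shrink = 5974 cm^3 * 4.7 / 100 = 280.7780 cm^3

Answer: 280.7780 cm^3


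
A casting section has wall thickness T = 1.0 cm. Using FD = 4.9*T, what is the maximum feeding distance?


Formula: FD = 4.9 * T  (riser feeding-distance rule)
FD = 4.9 * 1.0 cm = 4.9000 cm

4.9000 cm


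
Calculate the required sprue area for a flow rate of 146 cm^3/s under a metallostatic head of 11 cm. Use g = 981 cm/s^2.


Formula: v = sqrt(2*g*h), A = Q/v
Velocity: v = sqrt(2 * 981 * 11) = sqrt(21582) = 146.9081 cm/s
Sprue area: A = Q / v = 146 / 146.9081 = 0.9938 cm^2


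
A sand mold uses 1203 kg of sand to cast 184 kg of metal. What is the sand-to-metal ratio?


Formula: Sand-to-Metal Ratio = W_sand / W_metal
Ratio = 1203 kg / 184 kg = 6.5380


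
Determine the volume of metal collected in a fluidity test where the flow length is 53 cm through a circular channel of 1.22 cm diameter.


Formula: V = pi * (d/2)^2 * L  (cylinder volume)
Radius = 1.22/2 = 0.61 cm
V = pi * 0.61^2 * 53 = 61.9563 cm^3

61.9563 cm^3


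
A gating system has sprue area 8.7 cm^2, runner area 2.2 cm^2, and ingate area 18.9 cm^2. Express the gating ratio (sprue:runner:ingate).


Sprue:Runner:Ingate = 1 : 2.2/8.7 : 18.9/8.7 = 1:0.25:2.17

Answer: 1:0.25:2.17


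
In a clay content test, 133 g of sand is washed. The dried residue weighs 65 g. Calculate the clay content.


Formula: Clay% = (W_total - W_washed) / W_total * 100
Clay mass = 133 - 65 = 68 g
Clay% = 68 / 133 * 100 = 51.1278%

Final answer: 51.1278%


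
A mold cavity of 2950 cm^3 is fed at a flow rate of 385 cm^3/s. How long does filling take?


Formula: t_fill = V_mold / Q_flow
t = 2950 cm^3 / 385 cm^3/s = 7.6623 s


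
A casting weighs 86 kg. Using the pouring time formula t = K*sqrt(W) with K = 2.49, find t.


Formula: t = K * sqrt(W)
sqrt(W) = sqrt(86) = 9.27362
t = 2.49 * 9.27362 = 23.0913 s

Answer: 23.0913 s
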